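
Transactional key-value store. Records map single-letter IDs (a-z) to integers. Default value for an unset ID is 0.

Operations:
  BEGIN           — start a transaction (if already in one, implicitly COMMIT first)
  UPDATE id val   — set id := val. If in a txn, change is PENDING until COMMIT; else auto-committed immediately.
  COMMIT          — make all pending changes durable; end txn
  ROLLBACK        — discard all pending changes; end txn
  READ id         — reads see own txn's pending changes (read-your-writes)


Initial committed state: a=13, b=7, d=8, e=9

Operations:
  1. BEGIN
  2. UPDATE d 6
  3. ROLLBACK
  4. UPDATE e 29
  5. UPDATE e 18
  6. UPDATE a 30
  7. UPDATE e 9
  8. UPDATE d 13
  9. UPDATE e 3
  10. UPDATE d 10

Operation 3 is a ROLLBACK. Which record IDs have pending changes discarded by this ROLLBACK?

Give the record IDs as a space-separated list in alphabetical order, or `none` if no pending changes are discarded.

Initial committed: {a=13, b=7, d=8, e=9}
Op 1: BEGIN: in_txn=True, pending={}
Op 2: UPDATE d=6 (pending; pending now {d=6})
Op 3: ROLLBACK: discarded pending ['d']; in_txn=False
Op 4: UPDATE e=29 (auto-commit; committed e=29)
Op 5: UPDATE e=18 (auto-commit; committed e=18)
Op 6: UPDATE a=30 (auto-commit; committed a=30)
Op 7: UPDATE e=9 (auto-commit; committed e=9)
Op 8: UPDATE d=13 (auto-commit; committed d=13)
Op 9: UPDATE e=3 (auto-commit; committed e=3)
Op 10: UPDATE d=10 (auto-commit; committed d=10)
ROLLBACK at op 3 discards: ['d']

Answer: d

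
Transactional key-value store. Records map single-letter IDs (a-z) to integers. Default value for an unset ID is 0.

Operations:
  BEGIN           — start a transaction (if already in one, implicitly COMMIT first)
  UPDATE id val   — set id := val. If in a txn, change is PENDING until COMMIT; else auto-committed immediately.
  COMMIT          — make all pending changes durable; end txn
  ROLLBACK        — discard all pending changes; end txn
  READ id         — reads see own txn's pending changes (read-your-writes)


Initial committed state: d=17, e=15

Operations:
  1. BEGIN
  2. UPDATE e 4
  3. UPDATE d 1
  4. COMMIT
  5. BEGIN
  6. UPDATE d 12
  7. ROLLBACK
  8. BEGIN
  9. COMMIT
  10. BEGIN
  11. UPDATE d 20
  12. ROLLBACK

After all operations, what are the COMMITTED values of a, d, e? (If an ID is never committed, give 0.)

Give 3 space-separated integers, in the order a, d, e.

Initial committed: {d=17, e=15}
Op 1: BEGIN: in_txn=True, pending={}
Op 2: UPDATE e=4 (pending; pending now {e=4})
Op 3: UPDATE d=1 (pending; pending now {d=1, e=4})
Op 4: COMMIT: merged ['d', 'e'] into committed; committed now {d=1, e=4}
Op 5: BEGIN: in_txn=True, pending={}
Op 6: UPDATE d=12 (pending; pending now {d=12})
Op 7: ROLLBACK: discarded pending ['d']; in_txn=False
Op 8: BEGIN: in_txn=True, pending={}
Op 9: COMMIT: merged [] into committed; committed now {d=1, e=4}
Op 10: BEGIN: in_txn=True, pending={}
Op 11: UPDATE d=20 (pending; pending now {d=20})
Op 12: ROLLBACK: discarded pending ['d']; in_txn=False
Final committed: {d=1, e=4}

Answer: 0 1 4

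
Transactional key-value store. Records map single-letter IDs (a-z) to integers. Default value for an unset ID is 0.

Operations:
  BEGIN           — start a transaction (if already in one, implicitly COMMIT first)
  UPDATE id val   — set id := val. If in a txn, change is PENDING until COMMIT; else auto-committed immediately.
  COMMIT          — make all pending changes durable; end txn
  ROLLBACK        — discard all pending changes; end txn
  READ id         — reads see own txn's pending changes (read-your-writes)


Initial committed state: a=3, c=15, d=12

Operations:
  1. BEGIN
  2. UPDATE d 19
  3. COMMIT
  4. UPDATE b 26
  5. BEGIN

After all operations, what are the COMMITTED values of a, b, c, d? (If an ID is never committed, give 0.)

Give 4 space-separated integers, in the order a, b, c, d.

Initial committed: {a=3, c=15, d=12}
Op 1: BEGIN: in_txn=True, pending={}
Op 2: UPDATE d=19 (pending; pending now {d=19})
Op 3: COMMIT: merged ['d'] into committed; committed now {a=3, c=15, d=19}
Op 4: UPDATE b=26 (auto-commit; committed b=26)
Op 5: BEGIN: in_txn=True, pending={}
Final committed: {a=3, b=26, c=15, d=19}

Answer: 3 26 15 19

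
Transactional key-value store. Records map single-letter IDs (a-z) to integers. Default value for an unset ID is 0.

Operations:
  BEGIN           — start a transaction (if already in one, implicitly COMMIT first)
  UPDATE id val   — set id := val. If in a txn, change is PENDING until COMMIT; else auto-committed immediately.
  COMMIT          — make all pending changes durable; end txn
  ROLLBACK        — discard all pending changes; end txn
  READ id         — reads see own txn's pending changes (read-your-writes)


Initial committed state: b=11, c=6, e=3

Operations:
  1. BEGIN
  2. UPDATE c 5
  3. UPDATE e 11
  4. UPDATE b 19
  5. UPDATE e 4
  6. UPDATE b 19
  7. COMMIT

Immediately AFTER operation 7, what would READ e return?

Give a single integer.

Initial committed: {b=11, c=6, e=3}
Op 1: BEGIN: in_txn=True, pending={}
Op 2: UPDATE c=5 (pending; pending now {c=5})
Op 3: UPDATE e=11 (pending; pending now {c=5, e=11})
Op 4: UPDATE b=19 (pending; pending now {b=19, c=5, e=11})
Op 5: UPDATE e=4 (pending; pending now {b=19, c=5, e=4})
Op 6: UPDATE b=19 (pending; pending now {b=19, c=5, e=4})
Op 7: COMMIT: merged ['b', 'c', 'e'] into committed; committed now {b=19, c=5, e=4}
After op 7: visible(e) = 4 (pending={}, committed={b=19, c=5, e=4})

Answer: 4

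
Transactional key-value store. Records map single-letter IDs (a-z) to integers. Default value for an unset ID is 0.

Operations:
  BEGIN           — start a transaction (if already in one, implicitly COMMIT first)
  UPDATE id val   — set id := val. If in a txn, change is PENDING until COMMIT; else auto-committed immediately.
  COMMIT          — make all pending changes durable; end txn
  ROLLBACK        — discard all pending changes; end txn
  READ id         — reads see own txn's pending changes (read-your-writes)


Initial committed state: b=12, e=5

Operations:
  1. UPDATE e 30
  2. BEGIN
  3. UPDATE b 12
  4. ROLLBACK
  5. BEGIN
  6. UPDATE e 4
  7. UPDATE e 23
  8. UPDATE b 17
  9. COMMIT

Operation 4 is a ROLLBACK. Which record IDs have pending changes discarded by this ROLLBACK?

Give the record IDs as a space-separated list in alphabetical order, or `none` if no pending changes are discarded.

Initial committed: {b=12, e=5}
Op 1: UPDATE e=30 (auto-commit; committed e=30)
Op 2: BEGIN: in_txn=True, pending={}
Op 3: UPDATE b=12 (pending; pending now {b=12})
Op 4: ROLLBACK: discarded pending ['b']; in_txn=False
Op 5: BEGIN: in_txn=True, pending={}
Op 6: UPDATE e=4 (pending; pending now {e=4})
Op 7: UPDATE e=23 (pending; pending now {e=23})
Op 8: UPDATE b=17 (pending; pending now {b=17, e=23})
Op 9: COMMIT: merged ['b', 'e'] into committed; committed now {b=17, e=23}
ROLLBACK at op 4 discards: ['b']

Answer: b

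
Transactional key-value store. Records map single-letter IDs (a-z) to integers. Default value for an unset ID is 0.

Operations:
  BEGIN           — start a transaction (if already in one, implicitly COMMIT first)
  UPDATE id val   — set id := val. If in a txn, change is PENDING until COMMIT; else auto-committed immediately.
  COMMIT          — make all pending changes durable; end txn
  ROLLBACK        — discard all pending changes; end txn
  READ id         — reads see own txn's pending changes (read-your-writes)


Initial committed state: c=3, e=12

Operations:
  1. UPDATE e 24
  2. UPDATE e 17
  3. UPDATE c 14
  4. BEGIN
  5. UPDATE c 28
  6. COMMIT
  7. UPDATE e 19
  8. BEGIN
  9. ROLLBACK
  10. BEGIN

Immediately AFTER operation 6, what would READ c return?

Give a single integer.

Answer: 28

Derivation:
Initial committed: {c=3, e=12}
Op 1: UPDATE e=24 (auto-commit; committed e=24)
Op 2: UPDATE e=17 (auto-commit; committed e=17)
Op 3: UPDATE c=14 (auto-commit; committed c=14)
Op 4: BEGIN: in_txn=True, pending={}
Op 5: UPDATE c=28 (pending; pending now {c=28})
Op 6: COMMIT: merged ['c'] into committed; committed now {c=28, e=17}
After op 6: visible(c) = 28 (pending={}, committed={c=28, e=17})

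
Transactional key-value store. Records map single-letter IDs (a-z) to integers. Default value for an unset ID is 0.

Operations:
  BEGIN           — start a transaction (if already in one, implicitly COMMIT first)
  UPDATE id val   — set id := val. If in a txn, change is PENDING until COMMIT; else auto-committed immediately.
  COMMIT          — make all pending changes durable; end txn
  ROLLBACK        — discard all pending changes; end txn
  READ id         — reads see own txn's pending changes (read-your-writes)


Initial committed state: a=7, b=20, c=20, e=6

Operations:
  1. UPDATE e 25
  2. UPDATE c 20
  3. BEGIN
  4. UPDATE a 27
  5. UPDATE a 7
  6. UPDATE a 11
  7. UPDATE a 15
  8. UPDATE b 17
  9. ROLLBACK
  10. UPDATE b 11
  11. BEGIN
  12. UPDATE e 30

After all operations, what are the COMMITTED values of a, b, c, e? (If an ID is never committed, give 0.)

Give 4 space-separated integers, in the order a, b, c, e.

Initial committed: {a=7, b=20, c=20, e=6}
Op 1: UPDATE e=25 (auto-commit; committed e=25)
Op 2: UPDATE c=20 (auto-commit; committed c=20)
Op 3: BEGIN: in_txn=True, pending={}
Op 4: UPDATE a=27 (pending; pending now {a=27})
Op 5: UPDATE a=7 (pending; pending now {a=7})
Op 6: UPDATE a=11 (pending; pending now {a=11})
Op 7: UPDATE a=15 (pending; pending now {a=15})
Op 8: UPDATE b=17 (pending; pending now {a=15, b=17})
Op 9: ROLLBACK: discarded pending ['a', 'b']; in_txn=False
Op 10: UPDATE b=11 (auto-commit; committed b=11)
Op 11: BEGIN: in_txn=True, pending={}
Op 12: UPDATE e=30 (pending; pending now {e=30})
Final committed: {a=7, b=11, c=20, e=25}

Answer: 7 11 20 25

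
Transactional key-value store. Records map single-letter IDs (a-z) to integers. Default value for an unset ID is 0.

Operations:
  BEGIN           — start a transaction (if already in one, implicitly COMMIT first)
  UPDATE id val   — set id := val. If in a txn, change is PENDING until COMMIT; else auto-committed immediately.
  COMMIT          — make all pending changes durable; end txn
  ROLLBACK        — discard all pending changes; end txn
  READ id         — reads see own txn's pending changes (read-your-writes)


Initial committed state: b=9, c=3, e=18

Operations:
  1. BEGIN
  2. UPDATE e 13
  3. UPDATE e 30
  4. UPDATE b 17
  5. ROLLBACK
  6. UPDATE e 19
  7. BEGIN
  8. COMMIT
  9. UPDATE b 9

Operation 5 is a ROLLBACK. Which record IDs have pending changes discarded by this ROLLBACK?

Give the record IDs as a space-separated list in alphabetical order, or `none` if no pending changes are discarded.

Initial committed: {b=9, c=3, e=18}
Op 1: BEGIN: in_txn=True, pending={}
Op 2: UPDATE e=13 (pending; pending now {e=13})
Op 3: UPDATE e=30 (pending; pending now {e=30})
Op 4: UPDATE b=17 (pending; pending now {b=17, e=30})
Op 5: ROLLBACK: discarded pending ['b', 'e']; in_txn=False
Op 6: UPDATE e=19 (auto-commit; committed e=19)
Op 7: BEGIN: in_txn=True, pending={}
Op 8: COMMIT: merged [] into committed; committed now {b=9, c=3, e=19}
Op 9: UPDATE b=9 (auto-commit; committed b=9)
ROLLBACK at op 5 discards: ['b', 'e']

Answer: b e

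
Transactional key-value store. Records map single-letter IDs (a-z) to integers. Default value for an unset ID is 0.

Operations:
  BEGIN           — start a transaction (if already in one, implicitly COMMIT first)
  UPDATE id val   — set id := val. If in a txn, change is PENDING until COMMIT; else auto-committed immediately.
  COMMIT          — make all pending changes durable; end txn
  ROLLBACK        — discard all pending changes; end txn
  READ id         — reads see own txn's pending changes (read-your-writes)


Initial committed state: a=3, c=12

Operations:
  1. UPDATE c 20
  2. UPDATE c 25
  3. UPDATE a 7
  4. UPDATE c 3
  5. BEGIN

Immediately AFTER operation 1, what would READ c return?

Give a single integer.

Answer: 20

Derivation:
Initial committed: {a=3, c=12}
Op 1: UPDATE c=20 (auto-commit; committed c=20)
After op 1: visible(c) = 20 (pending={}, committed={a=3, c=20})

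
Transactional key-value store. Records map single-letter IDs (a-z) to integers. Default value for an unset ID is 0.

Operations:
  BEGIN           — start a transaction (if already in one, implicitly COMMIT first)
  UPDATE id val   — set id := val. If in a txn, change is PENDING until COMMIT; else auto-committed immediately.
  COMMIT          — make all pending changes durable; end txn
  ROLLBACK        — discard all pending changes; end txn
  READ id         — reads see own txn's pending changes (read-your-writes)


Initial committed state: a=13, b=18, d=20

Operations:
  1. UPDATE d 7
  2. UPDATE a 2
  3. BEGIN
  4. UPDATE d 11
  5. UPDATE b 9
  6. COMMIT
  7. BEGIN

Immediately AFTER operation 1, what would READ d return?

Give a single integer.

Answer: 7

Derivation:
Initial committed: {a=13, b=18, d=20}
Op 1: UPDATE d=7 (auto-commit; committed d=7)
After op 1: visible(d) = 7 (pending={}, committed={a=13, b=18, d=7})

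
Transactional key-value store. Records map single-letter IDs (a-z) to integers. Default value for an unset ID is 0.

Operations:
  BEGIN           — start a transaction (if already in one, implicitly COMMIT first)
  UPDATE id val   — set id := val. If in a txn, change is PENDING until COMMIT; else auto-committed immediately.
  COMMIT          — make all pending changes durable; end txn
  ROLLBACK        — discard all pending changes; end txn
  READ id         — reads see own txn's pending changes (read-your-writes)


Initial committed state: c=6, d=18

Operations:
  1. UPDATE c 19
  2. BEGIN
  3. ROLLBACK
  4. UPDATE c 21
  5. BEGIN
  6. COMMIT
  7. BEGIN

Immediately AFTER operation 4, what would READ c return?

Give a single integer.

Answer: 21

Derivation:
Initial committed: {c=6, d=18}
Op 1: UPDATE c=19 (auto-commit; committed c=19)
Op 2: BEGIN: in_txn=True, pending={}
Op 3: ROLLBACK: discarded pending []; in_txn=False
Op 4: UPDATE c=21 (auto-commit; committed c=21)
After op 4: visible(c) = 21 (pending={}, committed={c=21, d=18})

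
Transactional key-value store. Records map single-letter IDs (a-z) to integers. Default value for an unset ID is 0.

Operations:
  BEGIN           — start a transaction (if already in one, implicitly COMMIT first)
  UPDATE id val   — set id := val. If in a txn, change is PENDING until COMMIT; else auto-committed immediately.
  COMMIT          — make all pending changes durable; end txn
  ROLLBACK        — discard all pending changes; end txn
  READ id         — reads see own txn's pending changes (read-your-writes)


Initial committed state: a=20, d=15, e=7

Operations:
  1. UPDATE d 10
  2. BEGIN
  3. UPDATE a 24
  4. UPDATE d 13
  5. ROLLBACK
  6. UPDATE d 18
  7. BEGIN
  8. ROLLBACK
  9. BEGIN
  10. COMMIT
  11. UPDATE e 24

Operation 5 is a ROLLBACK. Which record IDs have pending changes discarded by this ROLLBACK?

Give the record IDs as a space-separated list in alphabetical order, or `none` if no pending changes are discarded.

Answer: a d

Derivation:
Initial committed: {a=20, d=15, e=7}
Op 1: UPDATE d=10 (auto-commit; committed d=10)
Op 2: BEGIN: in_txn=True, pending={}
Op 3: UPDATE a=24 (pending; pending now {a=24})
Op 4: UPDATE d=13 (pending; pending now {a=24, d=13})
Op 5: ROLLBACK: discarded pending ['a', 'd']; in_txn=False
Op 6: UPDATE d=18 (auto-commit; committed d=18)
Op 7: BEGIN: in_txn=True, pending={}
Op 8: ROLLBACK: discarded pending []; in_txn=False
Op 9: BEGIN: in_txn=True, pending={}
Op 10: COMMIT: merged [] into committed; committed now {a=20, d=18, e=7}
Op 11: UPDATE e=24 (auto-commit; committed e=24)
ROLLBACK at op 5 discards: ['a', 'd']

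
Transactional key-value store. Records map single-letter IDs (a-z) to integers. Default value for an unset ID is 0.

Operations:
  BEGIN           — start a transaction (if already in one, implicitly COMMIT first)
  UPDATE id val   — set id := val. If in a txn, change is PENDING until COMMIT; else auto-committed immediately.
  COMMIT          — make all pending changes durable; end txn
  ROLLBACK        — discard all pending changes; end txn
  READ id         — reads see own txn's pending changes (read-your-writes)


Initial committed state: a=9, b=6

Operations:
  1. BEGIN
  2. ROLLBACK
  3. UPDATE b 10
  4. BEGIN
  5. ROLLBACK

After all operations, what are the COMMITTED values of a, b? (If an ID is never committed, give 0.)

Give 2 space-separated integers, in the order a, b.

Initial committed: {a=9, b=6}
Op 1: BEGIN: in_txn=True, pending={}
Op 2: ROLLBACK: discarded pending []; in_txn=False
Op 3: UPDATE b=10 (auto-commit; committed b=10)
Op 4: BEGIN: in_txn=True, pending={}
Op 5: ROLLBACK: discarded pending []; in_txn=False
Final committed: {a=9, b=10}

Answer: 9 10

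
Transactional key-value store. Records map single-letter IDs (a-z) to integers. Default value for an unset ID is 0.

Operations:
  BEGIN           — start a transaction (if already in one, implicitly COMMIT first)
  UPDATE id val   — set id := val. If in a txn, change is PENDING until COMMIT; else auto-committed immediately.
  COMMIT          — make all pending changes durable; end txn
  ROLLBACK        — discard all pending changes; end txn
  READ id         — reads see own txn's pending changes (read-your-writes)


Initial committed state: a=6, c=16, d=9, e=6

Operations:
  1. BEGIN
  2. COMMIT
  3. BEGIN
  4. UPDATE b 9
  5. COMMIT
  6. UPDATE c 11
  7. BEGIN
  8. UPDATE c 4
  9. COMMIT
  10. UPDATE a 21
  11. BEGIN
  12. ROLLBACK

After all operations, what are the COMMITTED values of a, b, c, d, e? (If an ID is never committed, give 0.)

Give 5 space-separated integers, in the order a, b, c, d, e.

Initial committed: {a=6, c=16, d=9, e=6}
Op 1: BEGIN: in_txn=True, pending={}
Op 2: COMMIT: merged [] into committed; committed now {a=6, c=16, d=9, e=6}
Op 3: BEGIN: in_txn=True, pending={}
Op 4: UPDATE b=9 (pending; pending now {b=9})
Op 5: COMMIT: merged ['b'] into committed; committed now {a=6, b=9, c=16, d=9, e=6}
Op 6: UPDATE c=11 (auto-commit; committed c=11)
Op 7: BEGIN: in_txn=True, pending={}
Op 8: UPDATE c=4 (pending; pending now {c=4})
Op 9: COMMIT: merged ['c'] into committed; committed now {a=6, b=9, c=4, d=9, e=6}
Op 10: UPDATE a=21 (auto-commit; committed a=21)
Op 11: BEGIN: in_txn=True, pending={}
Op 12: ROLLBACK: discarded pending []; in_txn=False
Final committed: {a=21, b=9, c=4, d=9, e=6}

Answer: 21 9 4 9 6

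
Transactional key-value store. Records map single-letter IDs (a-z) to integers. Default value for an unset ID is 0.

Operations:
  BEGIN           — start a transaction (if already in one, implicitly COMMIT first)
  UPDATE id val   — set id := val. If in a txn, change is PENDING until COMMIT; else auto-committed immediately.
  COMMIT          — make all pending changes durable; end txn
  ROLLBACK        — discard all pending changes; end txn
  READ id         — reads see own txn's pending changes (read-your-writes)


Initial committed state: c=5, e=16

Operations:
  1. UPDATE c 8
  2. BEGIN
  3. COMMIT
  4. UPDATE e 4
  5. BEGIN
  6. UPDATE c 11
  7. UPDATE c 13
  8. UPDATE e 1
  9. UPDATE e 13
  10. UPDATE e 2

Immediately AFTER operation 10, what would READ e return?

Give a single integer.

Initial committed: {c=5, e=16}
Op 1: UPDATE c=8 (auto-commit; committed c=8)
Op 2: BEGIN: in_txn=True, pending={}
Op 3: COMMIT: merged [] into committed; committed now {c=8, e=16}
Op 4: UPDATE e=4 (auto-commit; committed e=4)
Op 5: BEGIN: in_txn=True, pending={}
Op 6: UPDATE c=11 (pending; pending now {c=11})
Op 7: UPDATE c=13 (pending; pending now {c=13})
Op 8: UPDATE e=1 (pending; pending now {c=13, e=1})
Op 9: UPDATE e=13 (pending; pending now {c=13, e=13})
Op 10: UPDATE e=2 (pending; pending now {c=13, e=2})
After op 10: visible(e) = 2 (pending={c=13, e=2}, committed={c=8, e=4})

Answer: 2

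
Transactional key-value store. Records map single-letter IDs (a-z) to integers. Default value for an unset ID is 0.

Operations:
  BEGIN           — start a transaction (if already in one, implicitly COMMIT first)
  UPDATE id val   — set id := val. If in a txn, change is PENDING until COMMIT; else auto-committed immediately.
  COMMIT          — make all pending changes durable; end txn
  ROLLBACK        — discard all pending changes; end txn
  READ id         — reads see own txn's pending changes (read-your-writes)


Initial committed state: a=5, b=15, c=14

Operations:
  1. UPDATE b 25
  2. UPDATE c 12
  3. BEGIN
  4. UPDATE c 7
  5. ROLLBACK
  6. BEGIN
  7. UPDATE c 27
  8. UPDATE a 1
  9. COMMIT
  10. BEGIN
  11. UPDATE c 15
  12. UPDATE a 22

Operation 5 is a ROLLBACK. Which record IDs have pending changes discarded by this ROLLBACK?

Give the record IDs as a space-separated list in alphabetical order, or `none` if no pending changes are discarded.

Answer: c

Derivation:
Initial committed: {a=5, b=15, c=14}
Op 1: UPDATE b=25 (auto-commit; committed b=25)
Op 2: UPDATE c=12 (auto-commit; committed c=12)
Op 3: BEGIN: in_txn=True, pending={}
Op 4: UPDATE c=7 (pending; pending now {c=7})
Op 5: ROLLBACK: discarded pending ['c']; in_txn=False
Op 6: BEGIN: in_txn=True, pending={}
Op 7: UPDATE c=27 (pending; pending now {c=27})
Op 8: UPDATE a=1 (pending; pending now {a=1, c=27})
Op 9: COMMIT: merged ['a', 'c'] into committed; committed now {a=1, b=25, c=27}
Op 10: BEGIN: in_txn=True, pending={}
Op 11: UPDATE c=15 (pending; pending now {c=15})
Op 12: UPDATE a=22 (pending; pending now {a=22, c=15})
ROLLBACK at op 5 discards: ['c']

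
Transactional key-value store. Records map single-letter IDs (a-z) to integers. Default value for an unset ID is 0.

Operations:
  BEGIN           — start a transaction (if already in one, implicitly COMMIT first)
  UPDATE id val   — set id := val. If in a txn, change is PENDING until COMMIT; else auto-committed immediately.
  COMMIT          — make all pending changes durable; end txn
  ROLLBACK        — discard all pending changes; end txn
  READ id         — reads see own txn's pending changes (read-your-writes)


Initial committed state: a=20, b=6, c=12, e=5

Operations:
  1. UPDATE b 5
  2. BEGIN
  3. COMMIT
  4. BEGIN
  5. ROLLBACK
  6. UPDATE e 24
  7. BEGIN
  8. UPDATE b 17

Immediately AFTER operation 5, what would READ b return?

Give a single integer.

Initial committed: {a=20, b=6, c=12, e=5}
Op 1: UPDATE b=5 (auto-commit; committed b=5)
Op 2: BEGIN: in_txn=True, pending={}
Op 3: COMMIT: merged [] into committed; committed now {a=20, b=5, c=12, e=5}
Op 4: BEGIN: in_txn=True, pending={}
Op 5: ROLLBACK: discarded pending []; in_txn=False
After op 5: visible(b) = 5 (pending={}, committed={a=20, b=5, c=12, e=5})

Answer: 5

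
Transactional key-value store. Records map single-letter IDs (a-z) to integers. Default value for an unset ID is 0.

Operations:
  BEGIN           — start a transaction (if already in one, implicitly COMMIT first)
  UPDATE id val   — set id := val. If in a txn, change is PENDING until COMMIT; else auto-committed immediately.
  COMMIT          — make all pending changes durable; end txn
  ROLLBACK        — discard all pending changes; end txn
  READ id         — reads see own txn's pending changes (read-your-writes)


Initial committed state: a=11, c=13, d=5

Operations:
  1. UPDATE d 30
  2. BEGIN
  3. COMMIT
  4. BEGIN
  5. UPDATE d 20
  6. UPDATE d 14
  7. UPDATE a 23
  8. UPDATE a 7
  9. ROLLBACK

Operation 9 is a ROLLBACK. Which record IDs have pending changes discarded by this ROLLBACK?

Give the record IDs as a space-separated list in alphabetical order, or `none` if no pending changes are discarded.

Initial committed: {a=11, c=13, d=5}
Op 1: UPDATE d=30 (auto-commit; committed d=30)
Op 2: BEGIN: in_txn=True, pending={}
Op 3: COMMIT: merged [] into committed; committed now {a=11, c=13, d=30}
Op 4: BEGIN: in_txn=True, pending={}
Op 5: UPDATE d=20 (pending; pending now {d=20})
Op 6: UPDATE d=14 (pending; pending now {d=14})
Op 7: UPDATE a=23 (pending; pending now {a=23, d=14})
Op 8: UPDATE a=7 (pending; pending now {a=7, d=14})
Op 9: ROLLBACK: discarded pending ['a', 'd']; in_txn=False
ROLLBACK at op 9 discards: ['a', 'd']

Answer: a d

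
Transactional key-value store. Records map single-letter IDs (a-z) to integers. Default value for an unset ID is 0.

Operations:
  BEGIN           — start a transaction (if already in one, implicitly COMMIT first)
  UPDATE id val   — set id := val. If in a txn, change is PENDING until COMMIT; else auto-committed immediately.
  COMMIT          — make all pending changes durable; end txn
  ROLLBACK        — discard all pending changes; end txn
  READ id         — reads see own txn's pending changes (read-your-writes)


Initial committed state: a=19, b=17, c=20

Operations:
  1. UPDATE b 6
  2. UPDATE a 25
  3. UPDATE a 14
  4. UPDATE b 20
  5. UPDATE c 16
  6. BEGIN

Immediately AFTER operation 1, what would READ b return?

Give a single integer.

Initial committed: {a=19, b=17, c=20}
Op 1: UPDATE b=6 (auto-commit; committed b=6)
After op 1: visible(b) = 6 (pending={}, committed={a=19, b=6, c=20})

Answer: 6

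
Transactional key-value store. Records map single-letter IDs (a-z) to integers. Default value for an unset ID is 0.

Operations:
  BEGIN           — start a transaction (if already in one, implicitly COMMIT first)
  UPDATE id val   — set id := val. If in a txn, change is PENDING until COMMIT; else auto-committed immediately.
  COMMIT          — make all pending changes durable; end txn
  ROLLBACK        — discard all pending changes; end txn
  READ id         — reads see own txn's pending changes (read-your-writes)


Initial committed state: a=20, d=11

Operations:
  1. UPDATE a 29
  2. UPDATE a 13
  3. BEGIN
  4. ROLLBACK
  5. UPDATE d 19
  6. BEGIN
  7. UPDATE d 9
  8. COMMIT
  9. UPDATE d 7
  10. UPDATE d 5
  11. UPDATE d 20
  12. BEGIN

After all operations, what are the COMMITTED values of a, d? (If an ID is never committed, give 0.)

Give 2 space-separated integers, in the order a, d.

Initial committed: {a=20, d=11}
Op 1: UPDATE a=29 (auto-commit; committed a=29)
Op 2: UPDATE a=13 (auto-commit; committed a=13)
Op 3: BEGIN: in_txn=True, pending={}
Op 4: ROLLBACK: discarded pending []; in_txn=False
Op 5: UPDATE d=19 (auto-commit; committed d=19)
Op 6: BEGIN: in_txn=True, pending={}
Op 7: UPDATE d=9 (pending; pending now {d=9})
Op 8: COMMIT: merged ['d'] into committed; committed now {a=13, d=9}
Op 9: UPDATE d=7 (auto-commit; committed d=7)
Op 10: UPDATE d=5 (auto-commit; committed d=5)
Op 11: UPDATE d=20 (auto-commit; committed d=20)
Op 12: BEGIN: in_txn=True, pending={}
Final committed: {a=13, d=20}

Answer: 13 20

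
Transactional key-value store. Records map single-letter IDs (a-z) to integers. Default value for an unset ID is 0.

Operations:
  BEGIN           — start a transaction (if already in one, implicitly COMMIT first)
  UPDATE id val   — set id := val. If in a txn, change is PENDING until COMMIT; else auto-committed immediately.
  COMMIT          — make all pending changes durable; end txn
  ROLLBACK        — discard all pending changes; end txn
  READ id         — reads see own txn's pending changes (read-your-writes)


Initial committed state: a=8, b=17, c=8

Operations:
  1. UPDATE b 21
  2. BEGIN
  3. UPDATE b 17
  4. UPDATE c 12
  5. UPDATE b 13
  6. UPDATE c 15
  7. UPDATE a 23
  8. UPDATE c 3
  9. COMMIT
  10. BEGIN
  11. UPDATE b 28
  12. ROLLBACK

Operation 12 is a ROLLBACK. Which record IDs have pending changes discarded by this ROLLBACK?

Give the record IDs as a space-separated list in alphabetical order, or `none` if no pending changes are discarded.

Initial committed: {a=8, b=17, c=8}
Op 1: UPDATE b=21 (auto-commit; committed b=21)
Op 2: BEGIN: in_txn=True, pending={}
Op 3: UPDATE b=17 (pending; pending now {b=17})
Op 4: UPDATE c=12 (pending; pending now {b=17, c=12})
Op 5: UPDATE b=13 (pending; pending now {b=13, c=12})
Op 6: UPDATE c=15 (pending; pending now {b=13, c=15})
Op 7: UPDATE a=23 (pending; pending now {a=23, b=13, c=15})
Op 8: UPDATE c=3 (pending; pending now {a=23, b=13, c=3})
Op 9: COMMIT: merged ['a', 'b', 'c'] into committed; committed now {a=23, b=13, c=3}
Op 10: BEGIN: in_txn=True, pending={}
Op 11: UPDATE b=28 (pending; pending now {b=28})
Op 12: ROLLBACK: discarded pending ['b']; in_txn=False
ROLLBACK at op 12 discards: ['b']

Answer: b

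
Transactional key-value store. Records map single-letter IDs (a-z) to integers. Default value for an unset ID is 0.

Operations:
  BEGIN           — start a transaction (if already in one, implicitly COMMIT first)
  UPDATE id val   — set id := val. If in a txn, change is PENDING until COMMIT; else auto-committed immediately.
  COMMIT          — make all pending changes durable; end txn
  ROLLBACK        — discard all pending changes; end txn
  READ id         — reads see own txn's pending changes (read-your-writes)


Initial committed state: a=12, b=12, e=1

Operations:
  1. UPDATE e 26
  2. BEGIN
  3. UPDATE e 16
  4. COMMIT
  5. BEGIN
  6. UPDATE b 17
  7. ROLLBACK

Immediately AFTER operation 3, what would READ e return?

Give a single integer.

Initial committed: {a=12, b=12, e=1}
Op 1: UPDATE e=26 (auto-commit; committed e=26)
Op 2: BEGIN: in_txn=True, pending={}
Op 3: UPDATE e=16 (pending; pending now {e=16})
After op 3: visible(e) = 16 (pending={e=16}, committed={a=12, b=12, e=26})

Answer: 16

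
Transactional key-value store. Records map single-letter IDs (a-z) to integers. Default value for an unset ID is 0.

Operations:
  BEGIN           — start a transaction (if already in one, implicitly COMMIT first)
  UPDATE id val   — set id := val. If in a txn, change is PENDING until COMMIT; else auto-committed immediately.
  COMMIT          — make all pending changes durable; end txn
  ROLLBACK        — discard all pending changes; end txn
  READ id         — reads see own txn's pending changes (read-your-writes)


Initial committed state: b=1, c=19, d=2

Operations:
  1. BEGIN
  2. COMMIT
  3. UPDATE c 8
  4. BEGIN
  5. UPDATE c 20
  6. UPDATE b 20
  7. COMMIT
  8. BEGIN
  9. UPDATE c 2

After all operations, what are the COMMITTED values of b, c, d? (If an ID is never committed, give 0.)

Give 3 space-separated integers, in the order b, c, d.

Answer: 20 20 2

Derivation:
Initial committed: {b=1, c=19, d=2}
Op 1: BEGIN: in_txn=True, pending={}
Op 2: COMMIT: merged [] into committed; committed now {b=1, c=19, d=2}
Op 3: UPDATE c=8 (auto-commit; committed c=8)
Op 4: BEGIN: in_txn=True, pending={}
Op 5: UPDATE c=20 (pending; pending now {c=20})
Op 6: UPDATE b=20 (pending; pending now {b=20, c=20})
Op 7: COMMIT: merged ['b', 'c'] into committed; committed now {b=20, c=20, d=2}
Op 8: BEGIN: in_txn=True, pending={}
Op 9: UPDATE c=2 (pending; pending now {c=2})
Final committed: {b=20, c=20, d=2}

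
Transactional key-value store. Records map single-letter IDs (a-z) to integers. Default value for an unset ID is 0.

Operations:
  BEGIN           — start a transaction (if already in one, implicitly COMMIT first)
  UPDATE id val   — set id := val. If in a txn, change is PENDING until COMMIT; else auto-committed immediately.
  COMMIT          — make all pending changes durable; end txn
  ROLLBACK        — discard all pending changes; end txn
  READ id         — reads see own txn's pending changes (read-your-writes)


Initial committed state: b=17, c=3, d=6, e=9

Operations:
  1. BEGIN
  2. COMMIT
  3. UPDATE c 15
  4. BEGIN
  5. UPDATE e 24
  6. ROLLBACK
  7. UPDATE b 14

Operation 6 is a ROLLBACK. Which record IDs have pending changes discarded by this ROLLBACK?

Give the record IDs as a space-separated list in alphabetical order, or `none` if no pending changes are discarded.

Answer: e

Derivation:
Initial committed: {b=17, c=3, d=6, e=9}
Op 1: BEGIN: in_txn=True, pending={}
Op 2: COMMIT: merged [] into committed; committed now {b=17, c=3, d=6, e=9}
Op 3: UPDATE c=15 (auto-commit; committed c=15)
Op 4: BEGIN: in_txn=True, pending={}
Op 5: UPDATE e=24 (pending; pending now {e=24})
Op 6: ROLLBACK: discarded pending ['e']; in_txn=False
Op 7: UPDATE b=14 (auto-commit; committed b=14)
ROLLBACK at op 6 discards: ['e']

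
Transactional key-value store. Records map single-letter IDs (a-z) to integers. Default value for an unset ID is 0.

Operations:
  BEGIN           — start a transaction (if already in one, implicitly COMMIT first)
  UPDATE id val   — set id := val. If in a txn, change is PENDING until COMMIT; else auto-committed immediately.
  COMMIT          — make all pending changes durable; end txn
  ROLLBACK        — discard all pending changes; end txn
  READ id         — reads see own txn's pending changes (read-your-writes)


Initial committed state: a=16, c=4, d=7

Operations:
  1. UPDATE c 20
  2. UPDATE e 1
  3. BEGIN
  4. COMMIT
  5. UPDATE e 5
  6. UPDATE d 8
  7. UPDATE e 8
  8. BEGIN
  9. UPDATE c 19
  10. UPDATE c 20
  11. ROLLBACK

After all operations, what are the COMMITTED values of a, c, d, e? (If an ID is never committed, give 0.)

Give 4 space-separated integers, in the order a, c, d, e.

Initial committed: {a=16, c=4, d=7}
Op 1: UPDATE c=20 (auto-commit; committed c=20)
Op 2: UPDATE e=1 (auto-commit; committed e=1)
Op 3: BEGIN: in_txn=True, pending={}
Op 4: COMMIT: merged [] into committed; committed now {a=16, c=20, d=7, e=1}
Op 5: UPDATE e=5 (auto-commit; committed e=5)
Op 6: UPDATE d=8 (auto-commit; committed d=8)
Op 7: UPDATE e=8 (auto-commit; committed e=8)
Op 8: BEGIN: in_txn=True, pending={}
Op 9: UPDATE c=19 (pending; pending now {c=19})
Op 10: UPDATE c=20 (pending; pending now {c=20})
Op 11: ROLLBACK: discarded pending ['c']; in_txn=False
Final committed: {a=16, c=20, d=8, e=8}

Answer: 16 20 8 8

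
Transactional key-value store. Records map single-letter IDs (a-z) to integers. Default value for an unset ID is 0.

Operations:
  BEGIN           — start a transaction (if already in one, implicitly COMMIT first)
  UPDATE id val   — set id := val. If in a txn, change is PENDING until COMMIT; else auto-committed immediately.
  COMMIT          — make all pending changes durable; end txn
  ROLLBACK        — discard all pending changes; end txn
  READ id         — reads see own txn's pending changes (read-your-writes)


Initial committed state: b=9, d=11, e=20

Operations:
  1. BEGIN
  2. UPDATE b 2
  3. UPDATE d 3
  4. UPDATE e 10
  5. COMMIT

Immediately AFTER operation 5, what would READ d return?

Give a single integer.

Answer: 3

Derivation:
Initial committed: {b=9, d=11, e=20}
Op 1: BEGIN: in_txn=True, pending={}
Op 2: UPDATE b=2 (pending; pending now {b=2})
Op 3: UPDATE d=3 (pending; pending now {b=2, d=3})
Op 4: UPDATE e=10 (pending; pending now {b=2, d=3, e=10})
Op 5: COMMIT: merged ['b', 'd', 'e'] into committed; committed now {b=2, d=3, e=10}
After op 5: visible(d) = 3 (pending={}, committed={b=2, d=3, e=10})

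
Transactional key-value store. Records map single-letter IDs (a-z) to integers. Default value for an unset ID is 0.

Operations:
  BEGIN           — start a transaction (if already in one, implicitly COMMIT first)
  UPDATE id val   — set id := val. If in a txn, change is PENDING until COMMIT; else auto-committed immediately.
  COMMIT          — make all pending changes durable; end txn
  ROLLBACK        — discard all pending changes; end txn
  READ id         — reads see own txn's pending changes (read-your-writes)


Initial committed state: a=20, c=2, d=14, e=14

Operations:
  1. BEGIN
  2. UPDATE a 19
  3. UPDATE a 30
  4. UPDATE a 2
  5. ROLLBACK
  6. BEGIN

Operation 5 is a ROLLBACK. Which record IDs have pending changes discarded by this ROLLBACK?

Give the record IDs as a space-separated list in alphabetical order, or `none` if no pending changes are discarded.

Answer: a

Derivation:
Initial committed: {a=20, c=2, d=14, e=14}
Op 1: BEGIN: in_txn=True, pending={}
Op 2: UPDATE a=19 (pending; pending now {a=19})
Op 3: UPDATE a=30 (pending; pending now {a=30})
Op 4: UPDATE a=2 (pending; pending now {a=2})
Op 5: ROLLBACK: discarded pending ['a']; in_txn=False
Op 6: BEGIN: in_txn=True, pending={}
ROLLBACK at op 5 discards: ['a']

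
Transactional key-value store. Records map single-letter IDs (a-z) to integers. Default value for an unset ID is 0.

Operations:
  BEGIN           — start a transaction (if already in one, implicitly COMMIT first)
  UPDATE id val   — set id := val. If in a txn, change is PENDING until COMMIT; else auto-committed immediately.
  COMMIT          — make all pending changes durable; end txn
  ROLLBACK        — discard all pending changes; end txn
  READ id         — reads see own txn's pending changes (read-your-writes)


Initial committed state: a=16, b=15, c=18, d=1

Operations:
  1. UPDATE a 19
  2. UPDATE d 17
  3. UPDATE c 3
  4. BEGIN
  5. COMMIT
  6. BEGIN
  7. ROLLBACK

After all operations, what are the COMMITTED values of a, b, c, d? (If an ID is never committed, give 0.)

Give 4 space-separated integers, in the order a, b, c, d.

Answer: 19 15 3 17

Derivation:
Initial committed: {a=16, b=15, c=18, d=1}
Op 1: UPDATE a=19 (auto-commit; committed a=19)
Op 2: UPDATE d=17 (auto-commit; committed d=17)
Op 3: UPDATE c=3 (auto-commit; committed c=3)
Op 4: BEGIN: in_txn=True, pending={}
Op 5: COMMIT: merged [] into committed; committed now {a=19, b=15, c=3, d=17}
Op 6: BEGIN: in_txn=True, pending={}
Op 7: ROLLBACK: discarded pending []; in_txn=False
Final committed: {a=19, b=15, c=3, d=17}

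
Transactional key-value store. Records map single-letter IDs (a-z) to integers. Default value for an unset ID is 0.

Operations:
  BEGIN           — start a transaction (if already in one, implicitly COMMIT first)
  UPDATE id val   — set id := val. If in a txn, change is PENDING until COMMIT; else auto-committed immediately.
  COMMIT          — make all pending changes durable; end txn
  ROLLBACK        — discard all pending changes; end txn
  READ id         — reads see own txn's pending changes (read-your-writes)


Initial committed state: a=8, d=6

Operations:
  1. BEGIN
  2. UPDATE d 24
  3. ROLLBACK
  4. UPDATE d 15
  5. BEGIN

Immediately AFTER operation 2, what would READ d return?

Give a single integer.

Answer: 24

Derivation:
Initial committed: {a=8, d=6}
Op 1: BEGIN: in_txn=True, pending={}
Op 2: UPDATE d=24 (pending; pending now {d=24})
After op 2: visible(d) = 24 (pending={d=24}, committed={a=8, d=6})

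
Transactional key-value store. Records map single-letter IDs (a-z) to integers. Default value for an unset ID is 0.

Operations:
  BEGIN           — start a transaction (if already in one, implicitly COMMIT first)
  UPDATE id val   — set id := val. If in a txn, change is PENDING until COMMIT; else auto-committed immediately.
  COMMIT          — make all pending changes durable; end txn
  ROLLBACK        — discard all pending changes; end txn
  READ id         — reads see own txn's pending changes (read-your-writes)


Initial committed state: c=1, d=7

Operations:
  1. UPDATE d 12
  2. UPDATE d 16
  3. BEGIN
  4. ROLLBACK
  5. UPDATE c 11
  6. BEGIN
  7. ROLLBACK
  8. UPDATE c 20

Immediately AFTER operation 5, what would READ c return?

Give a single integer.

Initial committed: {c=1, d=7}
Op 1: UPDATE d=12 (auto-commit; committed d=12)
Op 2: UPDATE d=16 (auto-commit; committed d=16)
Op 3: BEGIN: in_txn=True, pending={}
Op 4: ROLLBACK: discarded pending []; in_txn=False
Op 5: UPDATE c=11 (auto-commit; committed c=11)
After op 5: visible(c) = 11 (pending={}, committed={c=11, d=16})

Answer: 11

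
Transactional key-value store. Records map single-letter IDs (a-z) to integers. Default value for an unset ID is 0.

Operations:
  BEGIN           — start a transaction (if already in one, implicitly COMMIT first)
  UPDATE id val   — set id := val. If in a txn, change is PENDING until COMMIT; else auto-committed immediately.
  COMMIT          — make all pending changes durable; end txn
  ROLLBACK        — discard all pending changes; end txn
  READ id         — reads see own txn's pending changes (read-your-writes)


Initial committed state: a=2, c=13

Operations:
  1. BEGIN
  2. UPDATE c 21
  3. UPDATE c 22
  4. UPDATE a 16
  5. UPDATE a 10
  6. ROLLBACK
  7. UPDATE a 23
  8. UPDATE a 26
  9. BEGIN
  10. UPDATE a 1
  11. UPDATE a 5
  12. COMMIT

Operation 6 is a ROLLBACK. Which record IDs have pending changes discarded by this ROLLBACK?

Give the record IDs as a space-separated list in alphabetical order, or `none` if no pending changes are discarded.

Initial committed: {a=2, c=13}
Op 1: BEGIN: in_txn=True, pending={}
Op 2: UPDATE c=21 (pending; pending now {c=21})
Op 3: UPDATE c=22 (pending; pending now {c=22})
Op 4: UPDATE a=16 (pending; pending now {a=16, c=22})
Op 5: UPDATE a=10 (pending; pending now {a=10, c=22})
Op 6: ROLLBACK: discarded pending ['a', 'c']; in_txn=False
Op 7: UPDATE a=23 (auto-commit; committed a=23)
Op 8: UPDATE a=26 (auto-commit; committed a=26)
Op 9: BEGIN: in_txn=True, pending={}
Op 10: UPDATE a=1 (pending; pending now {a=1})
Op 11: UPDATE a=5 (pending; pending now {a=5})
Op 12: COMMIT: merged ['a'] into committed; committed now {a=5, c=13}
ROLLBACK at op 6 discards: ['a', 'c']

Answer: a c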